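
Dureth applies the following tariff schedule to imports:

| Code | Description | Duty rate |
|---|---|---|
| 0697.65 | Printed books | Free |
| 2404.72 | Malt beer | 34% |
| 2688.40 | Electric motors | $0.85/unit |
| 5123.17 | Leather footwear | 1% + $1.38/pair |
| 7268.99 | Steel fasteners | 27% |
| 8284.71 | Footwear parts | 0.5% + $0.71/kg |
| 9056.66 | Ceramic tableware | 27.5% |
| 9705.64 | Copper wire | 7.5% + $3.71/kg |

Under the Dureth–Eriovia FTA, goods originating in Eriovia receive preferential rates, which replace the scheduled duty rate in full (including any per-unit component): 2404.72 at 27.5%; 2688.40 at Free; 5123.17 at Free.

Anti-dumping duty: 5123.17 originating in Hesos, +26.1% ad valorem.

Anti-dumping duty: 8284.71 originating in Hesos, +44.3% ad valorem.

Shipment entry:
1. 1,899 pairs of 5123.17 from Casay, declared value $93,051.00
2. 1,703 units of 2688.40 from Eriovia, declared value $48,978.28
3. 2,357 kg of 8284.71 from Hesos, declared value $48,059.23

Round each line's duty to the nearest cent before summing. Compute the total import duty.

$26,755.14

Line 1 (5123.17, Casay, 1,899 pairs, $93,051.00):
Base rate for 5123.17 is 1% + $1.38/pair.
5123.17 has an FTA preferential rate, but origin Casay is not Eriovia; base rate stands.
The additional-duty order on 5123.17 targets Hesos, not Casay; it does not apply.
Duty = $93,051.00 × 1% + 1,899 × $1.38 = $3,551.13.
Line 2 (2688.40, Eriovia, 1,703 units, $48,978.28):
Base rate for 2688.40 is $0.85/unit.
Origin Eriovia qualifies under the Dureth–Eriovia agreement and 2688.40 is covered: preferential rate Free applies instead.
Duty = $48,978.28 × 0% = $0.00.
Line 3 (8284.71, Hesos, 2,357 kg, $48,059.23):
Base rate for 8284.71 is 0.5% + $0.71/kg.
Additional duty on 8284.71 from Hesos: +44.3%. Applied ad valorem rate: 0.5% + 44.3% = 44.8%.
Duty = $48,059.23 × 44.8% + 2,357 × $0.71 = $23,204.01.
Total = $3,551.13 + $0.00 + $23,204.01 = $26,755.14.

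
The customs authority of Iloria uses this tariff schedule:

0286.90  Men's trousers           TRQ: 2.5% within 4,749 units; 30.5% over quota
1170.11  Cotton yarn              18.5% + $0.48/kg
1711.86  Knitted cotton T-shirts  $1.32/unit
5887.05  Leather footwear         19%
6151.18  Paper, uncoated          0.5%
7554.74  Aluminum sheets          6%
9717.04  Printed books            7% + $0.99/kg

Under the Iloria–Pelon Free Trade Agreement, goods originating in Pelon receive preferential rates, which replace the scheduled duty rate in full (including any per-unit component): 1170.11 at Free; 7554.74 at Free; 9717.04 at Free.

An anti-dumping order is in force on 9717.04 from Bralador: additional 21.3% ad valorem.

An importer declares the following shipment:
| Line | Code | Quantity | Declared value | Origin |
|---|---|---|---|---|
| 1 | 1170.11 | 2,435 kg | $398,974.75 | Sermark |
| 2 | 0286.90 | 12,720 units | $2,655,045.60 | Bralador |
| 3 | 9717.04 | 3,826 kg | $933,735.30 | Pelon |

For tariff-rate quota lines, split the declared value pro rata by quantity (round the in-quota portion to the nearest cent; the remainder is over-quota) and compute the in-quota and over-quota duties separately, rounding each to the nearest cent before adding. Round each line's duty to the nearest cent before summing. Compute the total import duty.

Line 1 (1170.11, Sermark, 2,435 kg, $398,974.75):
Base rate for 1170.11 is 18.5% + $0.48/kg.
1170.11 has an FTA preferential rate, but origin Sermark is not Pelon; base rate stands.
Duty = $398,974.75 × 18.5% + 2,435 × $0.48 = $74,979.13.
Line 2 (0286.90, Bralador, 12,720 units, $2,655,045.60):
Code 0286.90 is under a tariff-rate quota (threshold 4,749 units). In-quota: 4,749 units at 2.5%; over-quota: 7,971 units at 30.5%.
Pro-rata value split: in-quota = $2,655,045.60 × 4,749/12,720 = $991,258.77; over-quota = $2,655,045.60 − $991,258.77 = $1,663,786.83.
In-quota duty = $991,258.77 × 2.5% = $24,781.47. Over-quota duty = $1,663,786.83 × 30.5% = $507,454.98.
Line duty = $24,781.47 + $507,454.98 = $532,236.45.
Line 3 (9717.04, Pelon, 3,826 kg, $933,735.30):
Base rate for 9717.04 is 7% + $0.99/kg.
Origin Pelon qualifies under the Iloria–Pelon agreement and 9717.04 is covered: preferential rate Free applies instead.
The additional-duty order on 9717.04 targets Bralador, not Pelon; it does not apply.
Duty = $933,735.30 × 0% = $0.00.
Total = $74,979.13 + $532,236.45 + $0.00 = $607,215.58.

$607,215.58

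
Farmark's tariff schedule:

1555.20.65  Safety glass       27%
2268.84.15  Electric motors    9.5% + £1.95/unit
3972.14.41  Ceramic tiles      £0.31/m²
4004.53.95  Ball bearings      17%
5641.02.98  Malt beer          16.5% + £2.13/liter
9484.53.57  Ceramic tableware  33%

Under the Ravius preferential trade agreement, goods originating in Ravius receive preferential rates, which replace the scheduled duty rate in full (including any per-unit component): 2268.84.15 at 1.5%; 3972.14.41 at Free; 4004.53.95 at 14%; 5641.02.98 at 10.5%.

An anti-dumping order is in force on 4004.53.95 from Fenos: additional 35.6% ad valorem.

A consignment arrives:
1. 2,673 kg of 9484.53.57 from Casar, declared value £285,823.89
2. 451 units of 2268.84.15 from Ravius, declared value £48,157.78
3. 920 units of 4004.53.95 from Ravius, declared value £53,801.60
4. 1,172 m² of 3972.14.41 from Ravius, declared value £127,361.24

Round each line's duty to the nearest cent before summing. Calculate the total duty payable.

Line 1 (9484.53.57, Casar, 2,673 kg, £285,823.89):
Base rate for 9484.53.57 is 33%.
Duty = £285,823.89 × 33% = £94,321.88.
Line 2 (2268.84.15, Ravius, 451 units, £48,157.78):
Base rate for 2268.84.15 is 9.5% + £1.95/unit.
Origin Ravius qualifies under the Farmark–Ravius agreement and 2268.84.15 is covered: preferential rate 1.5% applies instead.
Duty = £48,157.78 × 1.5% = £722.37.
Line 3 (4004.53.95, Ravius, 920 units, £53,801.60):
Base rate for 4004.53.95 is 17%.
Origin Ravius qualifies under the Farmark–Ravius agreement and 4004.53.95 is covered: preferential rate 14% applies instead.
The additional-duty order on 4004.53.95 targets Fenos, not Ravius; it does not apply.
Duty = £53,801.60 × 14% = £7,532.22.
Line 4 (3972.14.41, Ravius, 1,172 m², £127,361.24):
Base rate for 3972.14.41 is £0.31/m².
Origin Ravius qualifies under the Farmark–Ravius agreement and 3972.14.41 is covered: preferential rate Free applies instead.
Duty = £127,361.24 × 0% = £0.00.
Total = £94,321.88 + £722.37 + £7,532.22 + £0.00 = £102,576.47.

£102,576.47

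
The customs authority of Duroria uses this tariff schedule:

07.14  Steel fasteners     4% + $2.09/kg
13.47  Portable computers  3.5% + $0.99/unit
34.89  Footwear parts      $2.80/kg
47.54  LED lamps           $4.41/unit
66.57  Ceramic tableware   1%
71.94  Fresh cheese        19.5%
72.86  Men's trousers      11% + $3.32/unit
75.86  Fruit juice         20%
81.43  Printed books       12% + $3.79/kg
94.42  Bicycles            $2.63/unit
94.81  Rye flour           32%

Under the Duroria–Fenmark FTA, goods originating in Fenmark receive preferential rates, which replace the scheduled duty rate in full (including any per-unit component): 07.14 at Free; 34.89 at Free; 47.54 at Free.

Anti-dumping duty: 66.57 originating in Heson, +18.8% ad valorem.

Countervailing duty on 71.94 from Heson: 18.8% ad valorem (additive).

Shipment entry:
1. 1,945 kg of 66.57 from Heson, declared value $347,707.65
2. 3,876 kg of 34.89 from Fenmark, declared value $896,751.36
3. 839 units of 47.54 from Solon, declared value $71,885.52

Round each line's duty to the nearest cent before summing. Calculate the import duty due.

$72,546.10

Line 1 (66.57, Heson, 1,945 kg, $347,707.65):
Base rate for 66.57 is 1%.
Additional duty on 66.57 from Heson: +18.8%. Applied ad valorem rate: 1% + 18.8% = 19.8%.
Duty = $347,707.65 × 19.8% = $68,846.11.
Line 2 (34.89, Fenmark, 3,876 kg, $896,751.36):
Base rate for 34.89 is $2.80/kg.
Origin Fenmark qualifies under the Duroria–Fenmark agreement and 34.89 is covered: preferential rate Free applies instead.
Duty = $896,751.36 × 0% = $0.00.
Line 3 (47.54, Solon, 839 units, $71,885.52):
Base rate for 47.54 is $4.41/unit.
47.54 has an FTA preferential rate, but origin Solon is not Fenmark; base rate stands.
Duty = 839 × $4.41 = $3,699.99.
Total = $68,846.11 + $0.00 + $3,699.99 = $72,546.10.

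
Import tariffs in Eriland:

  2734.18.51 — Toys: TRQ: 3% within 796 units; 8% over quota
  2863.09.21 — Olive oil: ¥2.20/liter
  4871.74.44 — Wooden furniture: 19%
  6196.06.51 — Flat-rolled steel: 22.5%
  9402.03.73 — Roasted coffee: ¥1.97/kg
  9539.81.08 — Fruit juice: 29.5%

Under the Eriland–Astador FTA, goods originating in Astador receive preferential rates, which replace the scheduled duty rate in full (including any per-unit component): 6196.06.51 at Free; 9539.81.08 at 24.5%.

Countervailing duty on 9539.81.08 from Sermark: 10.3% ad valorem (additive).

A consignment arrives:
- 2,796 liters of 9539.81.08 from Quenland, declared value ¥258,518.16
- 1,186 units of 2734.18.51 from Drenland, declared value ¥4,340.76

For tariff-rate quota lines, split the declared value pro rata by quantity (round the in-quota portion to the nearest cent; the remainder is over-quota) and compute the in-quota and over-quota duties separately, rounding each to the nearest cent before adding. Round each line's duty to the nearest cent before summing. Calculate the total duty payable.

¥76,464.45

Line 1 (9539.81.08, Quenland, 2,796 liters, ¥258,518.16):
Base rate for 9539.81.08 is 29.5%.
9539.81.08 has an FTA preferential rate, but origin Quenland is not Astador; base rate stands.
The additional-duty order on 9539.81.08 targets Sermark, not Quenland; it does not apply.
Duty = ¥258,518.16 × 29.5% = ¥76,262.86.
Line 2 (2734.18.51, Drenland, 1,186 units, ¥4,340.76):
Code 2734.18.51 is under a tariff-rate quota (threshold 796 units). In-quota: 796 units at 3%; over-quota: 390 units at 8%.
Pro-rata value split: in-quota = ¥4,340.76 × 796/1,186 = ¥2,913.36; over-quota = ¥4,340.76 − ¥2,913.36 = ¥1,427.40.
In-quota duty = ¥2,913.36 × 3% = ¥87.40. Over-quota duty = ¥1,427.40 × 8% = ¥114.19.
Line duty = ¥87.40 + ¥114.19 = ¥201.59.
Total = ¥76,262.86 + ¥201.59 = ¥76,464.45.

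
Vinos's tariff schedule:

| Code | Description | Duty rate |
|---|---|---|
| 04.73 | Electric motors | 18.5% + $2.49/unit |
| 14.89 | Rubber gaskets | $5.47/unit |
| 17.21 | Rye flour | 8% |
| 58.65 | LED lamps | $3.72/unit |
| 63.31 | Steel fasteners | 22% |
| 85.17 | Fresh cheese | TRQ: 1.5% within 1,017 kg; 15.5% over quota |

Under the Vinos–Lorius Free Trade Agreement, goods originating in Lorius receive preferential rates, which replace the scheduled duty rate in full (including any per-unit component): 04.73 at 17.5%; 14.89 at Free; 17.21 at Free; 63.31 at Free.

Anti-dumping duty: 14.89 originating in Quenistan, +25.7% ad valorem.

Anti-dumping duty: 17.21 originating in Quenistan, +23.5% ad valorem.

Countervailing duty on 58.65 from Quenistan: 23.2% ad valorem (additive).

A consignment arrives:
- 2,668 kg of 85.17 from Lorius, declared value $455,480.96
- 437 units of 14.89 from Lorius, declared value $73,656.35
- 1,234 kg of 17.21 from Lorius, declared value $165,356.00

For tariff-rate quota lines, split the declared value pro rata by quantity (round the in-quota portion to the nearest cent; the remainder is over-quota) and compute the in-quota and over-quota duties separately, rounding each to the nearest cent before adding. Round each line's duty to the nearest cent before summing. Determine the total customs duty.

Line 1 (85.17, Lorius, 2,668 kg, $455,480.96):
Code 85.17 is under a tariff-rate quota (threshold 1,017 kg). In-quota: 1,017 kg at 1.5%; over-quota: 1,651 kg at 15.5%.
Pro-rata value split: in-quota = $455,480.96 × 1,017/2,668 = $173,622.24; over-quota = $455,480.96 − $173,622.24 = $281,858.72.
In-quota duty = $173,622.24 × 1.5% = $2,604.33. Over-quota duty = $281,858.72 × 15.5% = $43,688.10.
Line duty = $2,604.33 + $43,688.10 = $46,292.43.
Line 2 (14.89, Lorius, 437 units, $73,656.35):
Base rate for 14.89 is $5.47/unit.
Origin Lorius qualifies under the Vinos–Lorius agreement and 14.89 is covered: preferential rate Free applies instead.
The additional-duty order on 14.89 targets Quenistan, not Lorius; it does not apply.
Duty = $73,656.35 × 0% = $0.00.
Line 3 (17.21, Lorius, 1,234 kg, $165,356.00):
Base rate for 17.21 is 8%.
Origin Lorius qualifies under the Vinos–Lorius agreement and 17.21 is covered: preferential rate Free applies instead.
The additional-duty order on 17.21 targets Quenistan, not Lorius; it does not apply.
Duty = $165,356.00 × 0% = $0.00.
Total = $46,292.43 + $0.00 + $0.00 = $46,292.43.

$46,292.43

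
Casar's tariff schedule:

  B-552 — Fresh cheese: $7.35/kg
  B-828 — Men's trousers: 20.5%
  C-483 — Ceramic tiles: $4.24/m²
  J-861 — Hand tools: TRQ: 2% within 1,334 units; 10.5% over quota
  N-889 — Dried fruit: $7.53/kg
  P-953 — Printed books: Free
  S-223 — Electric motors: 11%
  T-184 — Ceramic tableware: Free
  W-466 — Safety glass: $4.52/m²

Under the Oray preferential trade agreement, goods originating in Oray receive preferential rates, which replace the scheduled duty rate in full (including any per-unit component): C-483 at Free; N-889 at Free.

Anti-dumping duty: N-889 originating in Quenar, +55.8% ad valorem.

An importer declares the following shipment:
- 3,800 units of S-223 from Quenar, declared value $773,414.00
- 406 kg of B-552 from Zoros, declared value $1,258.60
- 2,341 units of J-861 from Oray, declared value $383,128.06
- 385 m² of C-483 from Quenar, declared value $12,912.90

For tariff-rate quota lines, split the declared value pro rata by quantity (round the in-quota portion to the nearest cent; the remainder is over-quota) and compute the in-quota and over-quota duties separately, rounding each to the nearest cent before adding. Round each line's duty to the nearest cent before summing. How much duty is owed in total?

$111,363.08

Line 1 (S-223, Quenar, 3,800 units, $773,414.00):
Base rate for S-223 is 11%.
Duty = $773,414.00 × 11% = $85,075.54.
Line 2 (B-552, Zoros, 406 kg, $1,258.60):
Base rate for B-552 is $7.35/kg.
Duty = 406 × $7.35 = $2,984.10.
Line 3 (J-861, Oray, 2,341 units, $383,128.06):
Code J-861 is under a tariff-rate quota (threshold 1,334 units). In-quota: 1,334 units at 2%; over-quota: 1,007 units at 10.5%.
Pro-rata value split: in-quota = $383,128.06 × 1,334/2,341 = $218,322.44; over-quota = $383,128.06 − $218,322.44 = $164,805.62.
In-quota duty = $218,322.44 × 2% = $4,366.45. Over-quota duty = $164,805.62 × 10.5% = $17,304.59.
Line duty = $4,366.45 + $17,304.59 = $21,671.04.
Line 4 (C-483, Quenar, 385 m², $12,912.90):
Base rate for C-483 is $4.24/m².
C-483 has an FTA preferential rate, but origin Quenar is not Oray; base rate stands.
Duty = 385 × $4.24 = $1,632.40.
Total = $85,075.54 + $2,984.10 + $21,671.04 + $1,632.40 = $111,363.08.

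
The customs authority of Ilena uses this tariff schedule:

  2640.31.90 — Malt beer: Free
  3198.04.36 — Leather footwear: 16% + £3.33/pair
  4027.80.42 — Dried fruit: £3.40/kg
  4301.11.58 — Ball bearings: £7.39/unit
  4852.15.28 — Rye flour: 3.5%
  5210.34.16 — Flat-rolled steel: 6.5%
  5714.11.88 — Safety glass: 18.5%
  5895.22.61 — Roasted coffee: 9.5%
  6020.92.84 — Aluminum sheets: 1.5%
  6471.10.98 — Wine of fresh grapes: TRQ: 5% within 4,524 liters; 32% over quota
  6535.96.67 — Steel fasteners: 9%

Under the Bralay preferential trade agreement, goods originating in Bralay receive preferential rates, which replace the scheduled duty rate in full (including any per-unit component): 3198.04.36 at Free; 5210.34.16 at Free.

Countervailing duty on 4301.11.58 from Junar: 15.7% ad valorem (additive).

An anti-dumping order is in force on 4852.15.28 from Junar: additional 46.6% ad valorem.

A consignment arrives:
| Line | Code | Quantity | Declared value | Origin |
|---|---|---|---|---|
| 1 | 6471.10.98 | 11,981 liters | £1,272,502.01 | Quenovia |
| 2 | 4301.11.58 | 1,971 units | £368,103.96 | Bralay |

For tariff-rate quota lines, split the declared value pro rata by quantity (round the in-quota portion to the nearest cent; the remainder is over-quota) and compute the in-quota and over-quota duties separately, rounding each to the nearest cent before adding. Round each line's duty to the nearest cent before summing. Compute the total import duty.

Line 1 (6471.10.98, Quenovia, 11,981 liters, £1,272,502.01):
Code 6471.10.98 is under a tariff-rate quota (threshold 4,524 liters). In-quota: 4,524 liters at 5%; over-quota: 7,457 liters at 32%.
Pro-rata value split: in-quota = £1,272,502.01 × 4,524/11,981 = £480,494.04; over-quota = £1,272,502.01 − £480,494.04 = £792,007.97.
In-quota duty = £480,494.04 × 5% = £24,024.70. Over-quota duty = £792,007.97 × 32% = £253,442.55.
Line duty = £24,024.70 + £253,442.55 = £277,467.25.
Line 2 (4301.11.58, Bralay, 1,971 units, £368,103.96):
Base rate for 4301.11.58 is £7.39/unit.
Origin Bralay is the FTA partner but 4301.11.58 is not on the preference list; base rate stands.
The additional-duty order on 4301.11.58 targets Junar, not Bralay; it does not apply.
Duty = 1,971 × £7.39 = £14,565.69.
Total = £277,467.25 + £14,565.69 = £292,032.94.

£292,032.94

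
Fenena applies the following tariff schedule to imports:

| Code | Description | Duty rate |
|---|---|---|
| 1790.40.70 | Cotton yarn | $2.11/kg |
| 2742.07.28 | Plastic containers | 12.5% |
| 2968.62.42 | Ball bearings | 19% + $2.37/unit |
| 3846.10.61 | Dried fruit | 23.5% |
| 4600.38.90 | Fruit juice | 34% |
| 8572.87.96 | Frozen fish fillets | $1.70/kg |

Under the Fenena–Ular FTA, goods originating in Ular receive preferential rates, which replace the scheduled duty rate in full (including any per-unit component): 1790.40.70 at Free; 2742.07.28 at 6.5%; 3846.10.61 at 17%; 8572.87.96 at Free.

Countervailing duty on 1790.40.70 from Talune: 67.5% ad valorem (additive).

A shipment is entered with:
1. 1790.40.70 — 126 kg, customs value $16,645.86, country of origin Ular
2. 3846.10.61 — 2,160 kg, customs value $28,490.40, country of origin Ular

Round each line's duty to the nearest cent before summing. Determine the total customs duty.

$4,843.37

Line 1 (1790.40.70, Ular, 126 kg, $16,645.86):
Base rate for 1790.40.70 is $2.11/kg.
Origin Ular qualifies under the Fenena–Ular agreement and 1790.40.70 is covered: preferential rate Free applies instead.
The additional-duty order on 1790.40.70 targets Talune, not Ular; it does not apply.
Duty = $16,645.86 × 0% = $0.00.
Line 2 (3846.10.61, Ular, 2,160 kg, $28,490.40):
Base rate for 3846.10.61 is 23.5%.
Origin Ular qualifies under the Fenena–Ular agreement and 3846.10.61 is covered: preferential rate 17% applies instead.
Duty = $28,490.40 × 17% = $4,843.37.
Total = $0.00 + $4,843.37 = $4,843.37.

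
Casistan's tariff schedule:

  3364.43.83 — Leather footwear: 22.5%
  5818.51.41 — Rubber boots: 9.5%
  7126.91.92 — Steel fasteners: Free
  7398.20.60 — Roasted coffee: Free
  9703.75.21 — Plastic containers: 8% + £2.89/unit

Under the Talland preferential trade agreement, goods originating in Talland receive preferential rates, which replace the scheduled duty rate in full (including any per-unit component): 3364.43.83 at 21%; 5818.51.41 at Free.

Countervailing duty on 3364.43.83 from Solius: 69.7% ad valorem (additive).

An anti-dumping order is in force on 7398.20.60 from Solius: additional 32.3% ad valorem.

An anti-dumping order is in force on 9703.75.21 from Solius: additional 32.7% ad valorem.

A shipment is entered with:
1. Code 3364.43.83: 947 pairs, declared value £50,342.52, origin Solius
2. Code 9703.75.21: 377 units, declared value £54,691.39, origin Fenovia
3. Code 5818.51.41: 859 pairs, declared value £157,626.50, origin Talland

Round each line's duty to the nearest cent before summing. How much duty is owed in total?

£51,880.64

Line 1 (3364.43.83, Solius, 947 pairs, £50,342.52):
Base rate for 3364.43.83 is 22.5%.
3364.43.83 has an FTA preferential rate, but origin Solius is not Talland; base rate stands.
Additional duty on 3364.43.83 from Solius: +69.7%. Applied ad valorem rate: 22.5% + 69.7% = 92.2%.
Duty = £50,342.52 × 92.2% = £46,415.80.
Line 2 (9703.75.21, Fenovia, 377 units, £54,691.39):
Base rate for 9703.75.21 is 8% + £2.89/unit.
The additional-duty order on 9703.75.21 targets Solius, not Fenovia; it does not apply.
Duty = £54,691.39 × 8% + 377 × £2.89 = £5,464.84.
Line 3 (5818.51.41, Talland, 859 pairs, £157,626.50):
Base rate for 5818.51.41 is 9.5%.
Origin Talland qualifies under the Casistan–Talland agreement and 5818.51.41 is covered: preferential rate Free applies instead.
Duty = £157,626.50 × 0% = £0.00.
Total = £46,415.80 + £5,464.84 + £0.00 = £51,880.64.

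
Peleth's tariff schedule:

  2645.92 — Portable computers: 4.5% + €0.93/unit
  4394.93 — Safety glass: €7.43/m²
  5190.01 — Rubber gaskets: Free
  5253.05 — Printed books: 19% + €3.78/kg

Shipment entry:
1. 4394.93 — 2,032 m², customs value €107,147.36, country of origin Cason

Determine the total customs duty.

€15,097.76

Line 1 (4394.93, Cason, 2,032 m², €107,147.36):
Base rate for 4394.93 is €7.43/m².
Duty = 2,032 × €7.43 = €15,097.76.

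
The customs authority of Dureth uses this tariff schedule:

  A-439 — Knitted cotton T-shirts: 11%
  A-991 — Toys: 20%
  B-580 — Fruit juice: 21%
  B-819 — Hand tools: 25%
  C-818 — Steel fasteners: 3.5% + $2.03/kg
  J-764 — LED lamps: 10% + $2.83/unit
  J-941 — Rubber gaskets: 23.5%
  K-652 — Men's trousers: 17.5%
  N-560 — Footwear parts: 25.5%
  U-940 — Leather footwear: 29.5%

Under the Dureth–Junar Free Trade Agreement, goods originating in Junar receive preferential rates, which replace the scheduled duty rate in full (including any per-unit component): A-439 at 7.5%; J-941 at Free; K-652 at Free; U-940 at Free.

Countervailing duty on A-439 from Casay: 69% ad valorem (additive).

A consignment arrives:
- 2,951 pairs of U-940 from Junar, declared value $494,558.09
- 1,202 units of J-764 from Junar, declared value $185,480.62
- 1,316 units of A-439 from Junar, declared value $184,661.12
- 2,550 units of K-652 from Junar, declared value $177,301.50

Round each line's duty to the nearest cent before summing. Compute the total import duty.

Line 1 (U-940, Junar, 2,951 pairs, $494,558.09):
Base rate for U-940 is 29.5%.
Origin Junar qualifies under the Dureth–Junar agreement and U-940 is covered: preferential rate Free applies instead.
Duty = $494,558.09 × 0% = $0.00.
Line 2 (J-764, Junar, 1,202 units, $185,480.62):
Base rate for J-764 is 10% + $2.83/unit.
Origin Junar is the FTA partner but J-764 is not on the preference list; base rate stands.
Duty = $185,480.62 × 10% + 1,202 × $2.83 = $21,949.72.
Line 3 (A-439, Junar, 1,316 units, $184,661.12):
Base rate for A-439 is 11%.
Origin Junar qualifies under the Dureth–Junar agreement and A-439 is covered: preferential rate 7.5% applies instead.
The additional-duty order on A-439 targets Casay, not Junar; it does not apply.
Duty = $184,661.12 × 7.5% = $13,849.58.
Line 4 (K-652, Junar, 2,550 units, $177,301.50):
Base rate for K-652 is 17.5%.
Origin Junar qualifies under the Dureth–Junar agreement and K-652 is covered: preferential rate Free applies instead.
Duty = $177,301.50 × 0% = $0.00.
Total = $0.00 + $21,949.72 + $13,849.58 + $0.00 = $35,799.30.

$35,799.30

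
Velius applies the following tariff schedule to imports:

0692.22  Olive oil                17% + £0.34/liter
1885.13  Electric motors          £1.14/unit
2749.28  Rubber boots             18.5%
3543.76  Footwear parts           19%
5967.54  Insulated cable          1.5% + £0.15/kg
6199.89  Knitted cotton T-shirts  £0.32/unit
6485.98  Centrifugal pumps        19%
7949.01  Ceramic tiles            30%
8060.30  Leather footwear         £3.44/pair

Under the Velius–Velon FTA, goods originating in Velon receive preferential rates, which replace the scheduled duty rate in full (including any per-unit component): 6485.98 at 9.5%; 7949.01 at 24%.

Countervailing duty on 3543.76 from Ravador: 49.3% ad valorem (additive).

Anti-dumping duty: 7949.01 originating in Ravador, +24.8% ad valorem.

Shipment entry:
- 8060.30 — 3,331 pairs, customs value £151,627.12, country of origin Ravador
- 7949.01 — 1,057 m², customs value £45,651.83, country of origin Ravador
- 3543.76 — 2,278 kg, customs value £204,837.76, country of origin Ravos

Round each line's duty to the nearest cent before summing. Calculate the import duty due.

Line 1 (8060.30, Ravador, 3,331 pairs, £151,627.12):
Base rate for 8060.30 is £3.44/pair.
Duty = 3,331 × £3.44 = £11,458.64.
Line 2 (7949.01, Ravador, 1,057 m², £45,651.83):
Base rate for 7949.01 is 30%.
7949.01 has an FTA preferential rate, but origin Ravador is not Velon; base rate stands.
Additional duty on 7949.01 from Ravador: +24.8%. Applied ad valorem rate: 30% + 24.8% = 54.8%.
Duty = £45,651.83 × 54.8% = £25,017.20.
Line 3 (3543.76, Ravos, 2,278 kg, £204,837.76):
Base rate for 3543.76 is 19%.
The additional-duty order on 3543.76 targets Ravador, not Ravos; it does not apply.
Duty = £204,837.76 × 19% = £38,919.17.
Total = £11,458.64 + £25,017.20 + £38,919.17 = £75,395.01.

£75,395.01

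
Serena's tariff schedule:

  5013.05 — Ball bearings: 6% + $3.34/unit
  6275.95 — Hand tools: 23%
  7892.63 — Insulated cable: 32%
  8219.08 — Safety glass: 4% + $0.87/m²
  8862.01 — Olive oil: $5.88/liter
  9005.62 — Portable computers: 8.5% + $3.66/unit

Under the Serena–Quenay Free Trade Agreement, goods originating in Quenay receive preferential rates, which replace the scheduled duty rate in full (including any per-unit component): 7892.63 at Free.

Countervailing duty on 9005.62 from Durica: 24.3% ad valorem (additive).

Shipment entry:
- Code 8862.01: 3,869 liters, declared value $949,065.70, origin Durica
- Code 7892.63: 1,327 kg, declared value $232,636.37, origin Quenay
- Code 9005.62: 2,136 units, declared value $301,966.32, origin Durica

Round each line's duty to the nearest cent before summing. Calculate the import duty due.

$129,612.43

Line 1 (8862.01, Durica, 3,869 liters, $949,065.70):
Base rate for 8862.01 is $5.88/liter.
Duty = 3,869 × $5.88 = $22,749.72.
Line 2 (7892.63, Quenay, 1,327 kg, $232,636.37):
Base rate for 7892.63 is 32%.
Origin Quenay qualifies under the Serena–Quenay agreement and 7892.63 is covered: preferential rate Free applies instead.
Duty = $232,636.37 × 0% = $0.00.
Line 3 (9005.62, Durica, 2,136 units, $301,966.32):
Base rate for 9005.62 is 8.5% + $3.66/unit.
Additional duty on 9005.62 from Durica: +24.3%. Applied ad valorem rate: 8.5% + 24.3% = 32.8%.
Duty = $301,966.32 × 32.8% + 2,136 × $3.66 = $106,862.71.
Total = $22,749.72 + $0.00 + $106,862.71 = $129,612.43.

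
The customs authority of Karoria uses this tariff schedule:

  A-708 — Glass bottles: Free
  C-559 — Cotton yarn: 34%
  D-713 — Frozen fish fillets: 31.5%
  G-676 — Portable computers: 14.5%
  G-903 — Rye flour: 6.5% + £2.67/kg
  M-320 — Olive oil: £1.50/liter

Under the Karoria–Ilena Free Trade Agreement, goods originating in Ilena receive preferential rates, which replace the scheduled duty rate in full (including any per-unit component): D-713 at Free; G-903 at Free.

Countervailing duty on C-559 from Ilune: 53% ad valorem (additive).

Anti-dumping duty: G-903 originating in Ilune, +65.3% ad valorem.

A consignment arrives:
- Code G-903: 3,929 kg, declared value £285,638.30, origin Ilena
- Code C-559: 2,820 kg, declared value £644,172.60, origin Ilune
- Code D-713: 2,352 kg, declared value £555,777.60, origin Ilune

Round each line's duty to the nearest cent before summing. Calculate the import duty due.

Line 1 (G-903, Ilena, 3,929 kg, £285,638.30):
Base rate for G-903 is 6.5% + £2.67/kg.
Origin Ilena qualifies under the Karoria–Ilena agreement and G-903 is covered: preferential rate Free applies instead.
The additional-duty order on G-903 targets Ilune, not Ilena; it does not apply.
Duty = £285,638.30 × 0% = £0.00.
Line 2 (C-559, Ilune, 2,820 kg, £644,172.60):
Base rate for C-559 is 34%.
Additional duty on C-559 from Ilune: +53%. Applied ad valorem rate: 34% + 53% = 87%.
Duty = £644,172.60 × 87% = £560,430.16.
Line 3 (D-713, Ilune, 2,352 kg, £555,777.60):
Base rate for D-713 is 31.5%.
D-713 has an FTA preferential rate, but origin Ilune is not Ilena; base rate stands.
Duty = £555,777.60 × 31.5% = £175,069.94.
Total = £0.00 + £560,430.16 + £175,069.94 = £735,500.10.

£735,500.10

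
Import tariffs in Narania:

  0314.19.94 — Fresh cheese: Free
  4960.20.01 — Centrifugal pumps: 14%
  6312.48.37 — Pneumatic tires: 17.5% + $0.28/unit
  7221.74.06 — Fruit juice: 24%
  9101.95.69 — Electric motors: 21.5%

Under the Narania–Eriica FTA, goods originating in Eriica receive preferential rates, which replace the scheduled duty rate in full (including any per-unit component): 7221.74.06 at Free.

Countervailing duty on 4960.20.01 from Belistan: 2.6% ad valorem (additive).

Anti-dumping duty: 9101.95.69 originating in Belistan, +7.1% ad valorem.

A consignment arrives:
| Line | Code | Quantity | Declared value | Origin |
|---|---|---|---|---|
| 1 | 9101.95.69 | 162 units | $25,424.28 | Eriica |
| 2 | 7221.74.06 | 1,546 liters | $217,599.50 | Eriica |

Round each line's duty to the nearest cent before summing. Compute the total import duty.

$5,466.22

Line 1 (9101.95.69, Eriica, 162 units, $25,424.28):
Base rate for 9101.95.69 is 21.5%.
Origin Eriica is the FTA partner but 9101.95.69 is not on the preference list; base rate stands.
The additional-duty order on 9101.95.69 targets Belistan, not Eriica; it does not apply.
Duty = $25,424.28 × 21.5% = $5,466.22.
Line 2 (7221.74.06, Eriica, 1,546 liters, $217,599.50):
Base rate for 7221.74.06 is 24%.
Origin Eriica qualifies under the Narania–Eriica agreement and 7221.74.06 is covered: preferential rate Free applies instead.
Duty = $217,599.50 × 0% = $0.00.
Total = $5,466.22 + $0.00 = $5,466.22.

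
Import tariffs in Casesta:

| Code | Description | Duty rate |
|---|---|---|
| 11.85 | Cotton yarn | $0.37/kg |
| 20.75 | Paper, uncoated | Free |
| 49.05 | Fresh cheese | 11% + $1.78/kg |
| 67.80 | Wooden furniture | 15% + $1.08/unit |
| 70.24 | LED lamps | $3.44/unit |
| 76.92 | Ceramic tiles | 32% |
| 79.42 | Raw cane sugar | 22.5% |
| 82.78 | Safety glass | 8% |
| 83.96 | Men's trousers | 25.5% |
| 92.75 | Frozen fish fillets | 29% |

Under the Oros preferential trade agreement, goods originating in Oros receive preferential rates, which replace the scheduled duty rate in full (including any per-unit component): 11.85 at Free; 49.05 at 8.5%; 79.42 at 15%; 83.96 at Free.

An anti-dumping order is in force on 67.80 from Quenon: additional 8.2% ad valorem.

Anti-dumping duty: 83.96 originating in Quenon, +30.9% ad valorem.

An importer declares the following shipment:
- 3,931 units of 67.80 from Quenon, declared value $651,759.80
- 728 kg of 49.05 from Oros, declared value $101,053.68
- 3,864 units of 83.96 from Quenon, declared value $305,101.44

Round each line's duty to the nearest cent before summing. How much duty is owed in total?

Line 1 (67.80, Quenon, 3,931 units, $651,759.80):
Base rate for 67.80 is 15% + $1.08/unit.
Additional duty on 67.80 from Quenon: +8.2%. Applied ad valorem rate: 15% + 8.2% = 23.2%.
Duty = $651,759.80 × 23.2% + 3,931 × $1.08 = $155,453.75.
Line 2 (49.05, Oros, 728 kg, $101,053.68):
Base rate for 49.05 is 11% + $1.78/kg.
Origin Oros qualifies under the Casesta–Oros agreement and 49.05 is covered: preferential rate 8.5% applies instead.
Duty = $101,053.68 × 8.5% = $8,589.56.
Line 3 (83.96, Quenon, 3,864 units, $305,101.44):
Base rate for 83.96 is 25.5%.
83.96 has an FTA preferential rate, but origin Quenon is not Oros; base rate stands.
Additional duty on 83.96 from Quenon: +30.9%. Applied ad valorem rate: 25.5% + 30.9% = 56.4%.
Duty = $305,101.44 × 56.4% = $172,077.21.
Total = $155,453.75 + $8,589.56 + $172,077.21 = $336,120.52.

$336,120.52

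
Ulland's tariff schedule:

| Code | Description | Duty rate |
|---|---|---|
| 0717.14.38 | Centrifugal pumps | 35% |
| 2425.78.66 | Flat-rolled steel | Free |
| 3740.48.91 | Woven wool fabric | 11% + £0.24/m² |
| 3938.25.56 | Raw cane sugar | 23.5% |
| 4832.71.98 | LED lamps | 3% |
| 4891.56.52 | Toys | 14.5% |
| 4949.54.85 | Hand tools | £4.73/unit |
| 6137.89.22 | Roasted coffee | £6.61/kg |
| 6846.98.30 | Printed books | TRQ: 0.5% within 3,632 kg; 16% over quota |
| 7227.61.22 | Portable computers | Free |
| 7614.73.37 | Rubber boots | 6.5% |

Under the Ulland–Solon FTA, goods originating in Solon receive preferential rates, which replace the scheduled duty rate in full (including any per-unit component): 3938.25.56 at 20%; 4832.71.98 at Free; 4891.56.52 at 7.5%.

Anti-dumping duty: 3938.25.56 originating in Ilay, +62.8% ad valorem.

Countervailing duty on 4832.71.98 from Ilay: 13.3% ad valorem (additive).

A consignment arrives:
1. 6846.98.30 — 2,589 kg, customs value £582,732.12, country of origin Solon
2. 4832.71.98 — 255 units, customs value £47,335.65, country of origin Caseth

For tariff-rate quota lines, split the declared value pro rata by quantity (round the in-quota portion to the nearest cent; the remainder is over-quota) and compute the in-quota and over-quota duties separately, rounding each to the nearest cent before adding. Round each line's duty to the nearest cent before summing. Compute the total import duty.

£4,333.73

Line 1 (6846.98.30, Solon, 2,589 kg, £582,732.12):
Code 6846.98.30 is under a tariff-rate quota (threshold 3,632 kg). Quantity 2,589 kg is within the quota, so the in-quota rate 0.5% applies to the full value.
Duty = £582,732.12 × 0.5% = £2,913.66.
Line 2 (4832.71.98, Caseth, 255 units, £47,335.65):
Base rate for 4832.71.98 is 3%.
4832.71.98 has an FTA preferential rate, but origin Caseth is not Solon; base rate stands.
The additional-duty order on 4832.71.98 targets Ilay, not Caseth; it does not apply.
Duty = £47,335.65 × 3% = £1,420.07.
Total = £2,913.66 + £1,420.07 = £4,333.73.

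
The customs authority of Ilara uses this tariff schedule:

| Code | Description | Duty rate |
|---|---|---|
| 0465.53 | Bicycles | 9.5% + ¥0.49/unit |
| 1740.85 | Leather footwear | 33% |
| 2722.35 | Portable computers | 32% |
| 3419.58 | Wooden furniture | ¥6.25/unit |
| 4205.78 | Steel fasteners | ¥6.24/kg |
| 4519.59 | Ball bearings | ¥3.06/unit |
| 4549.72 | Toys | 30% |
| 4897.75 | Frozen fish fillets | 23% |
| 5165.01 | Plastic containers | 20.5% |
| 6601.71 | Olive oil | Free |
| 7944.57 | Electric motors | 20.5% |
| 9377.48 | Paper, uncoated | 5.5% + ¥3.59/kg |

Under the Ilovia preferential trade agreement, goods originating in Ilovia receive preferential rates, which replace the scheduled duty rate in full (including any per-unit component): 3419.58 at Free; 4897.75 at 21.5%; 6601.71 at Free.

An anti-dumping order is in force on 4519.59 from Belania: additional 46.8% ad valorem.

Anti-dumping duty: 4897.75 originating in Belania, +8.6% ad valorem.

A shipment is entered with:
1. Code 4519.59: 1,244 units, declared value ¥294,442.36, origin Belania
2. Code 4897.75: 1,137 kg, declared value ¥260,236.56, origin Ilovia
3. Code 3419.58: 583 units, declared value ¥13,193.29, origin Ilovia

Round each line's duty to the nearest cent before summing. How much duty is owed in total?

¥197,556.52

Line 1 (4519.59, Belania, 1,244 units, ¥294,442.36):
Base rate for 4519.59 is ¥3.06/unit.
Additional duty on 4519.59 from Belania: +46.8% ad valorem. Applied ad valorem rate = 46.8%.
Duty = ¥294,442.36 × 46.8% + 1,244 × ¥3.06 = ¥141,605.66.
Line 2 (4897.75, Ilovia, 1,137 kg, ¥260,236.56):
Base rate for 4897.75 is 23%.
Origin Ilovia qualifies under the Ilara–Ilovia agreement and 4897.75 is covered: preferential rate 21.5% applies instead.
The additional-duty order on 4897.75 targets Belania, not Ilovia; it does not apply.
Duty = ¥260,236.56 × 21.5% = ¥55,950.86.
Line 3 (3419.58, Ilovia, 583 units, ¥13,193.29):
Base rate for 3419.58 is ¥6.25/unit.
Origin Ilovia qualifies under the Ilara–Ilovia agreement and 3419.58 is covered: preferential rate Free applies instead.
Duty = ¥13,193.29 × 0% = ¥0.00.
Total = ¥141,605.66 + ¥55,950.86 + ¥0.00 = ¥197,556.52.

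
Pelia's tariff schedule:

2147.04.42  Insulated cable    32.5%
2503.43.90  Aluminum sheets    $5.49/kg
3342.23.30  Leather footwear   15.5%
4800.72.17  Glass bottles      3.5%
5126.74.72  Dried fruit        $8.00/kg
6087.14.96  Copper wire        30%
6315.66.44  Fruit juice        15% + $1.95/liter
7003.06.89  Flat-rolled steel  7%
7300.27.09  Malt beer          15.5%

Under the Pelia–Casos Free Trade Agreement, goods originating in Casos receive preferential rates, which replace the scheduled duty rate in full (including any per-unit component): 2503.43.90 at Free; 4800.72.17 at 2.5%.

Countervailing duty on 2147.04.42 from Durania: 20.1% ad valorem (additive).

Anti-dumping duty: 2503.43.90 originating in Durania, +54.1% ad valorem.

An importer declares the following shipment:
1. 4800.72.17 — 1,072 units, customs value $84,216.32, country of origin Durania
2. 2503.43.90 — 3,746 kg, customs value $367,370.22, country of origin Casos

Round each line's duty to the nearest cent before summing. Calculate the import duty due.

$2,947.57

Line 1 (4800.72.17, Durania, 1,072 units, $84,216.32):
Base rate for 4800.72.17 is 3.5%.
4800.72.17 has an FTA preferential rate, but origin Durania is not Casos; base rate stands.
Duty = $84,216.32 × 3.5% = $2,947.57.
Line 2 (2503.43.90, Casos, 3,746 kg, $367,370.22):
Base rate for 2503.43.90 is $5.49/kg.
Origin Casos qualifies under the Pelia–Casos agreement and 2503.43.90 is covered: preferential rate Free applies instead.
The additional-duty order on 2503.43.90 targets Durania, not Casos; it does not apply.
Duty = $367,370.22 × 0% = $0.00.
Total = $2,947.57 + $0.00 = $2,947.57.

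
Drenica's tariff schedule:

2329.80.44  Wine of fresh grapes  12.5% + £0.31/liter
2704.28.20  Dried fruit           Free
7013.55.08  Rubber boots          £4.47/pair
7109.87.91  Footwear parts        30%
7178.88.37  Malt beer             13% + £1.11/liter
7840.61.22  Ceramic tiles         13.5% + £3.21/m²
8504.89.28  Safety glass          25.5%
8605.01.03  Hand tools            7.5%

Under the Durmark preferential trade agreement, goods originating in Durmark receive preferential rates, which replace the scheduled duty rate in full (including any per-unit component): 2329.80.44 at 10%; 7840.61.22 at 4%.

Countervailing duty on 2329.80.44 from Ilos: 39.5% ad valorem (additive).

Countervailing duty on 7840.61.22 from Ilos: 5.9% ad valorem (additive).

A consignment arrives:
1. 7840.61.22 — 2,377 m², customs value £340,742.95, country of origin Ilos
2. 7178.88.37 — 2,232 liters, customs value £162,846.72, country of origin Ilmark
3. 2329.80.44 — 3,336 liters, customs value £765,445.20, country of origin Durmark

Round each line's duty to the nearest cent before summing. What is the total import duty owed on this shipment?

Line 1 (7840.61.22, Ilos, 2,377 m², £340,742.95):
Base rate for 7840.61.22 is 13.5% + £3.21/m².
7840.61.22 has an FTA preferential rate, but origin Ilos is not Durmark; base rate stands.
Additional duty on 7840.61.22 from Ilos: +5.9%. Applied ad valorem rate: 13.5% + 5.9% = 19.4%.
Duty = £340,742.95 × 19.4% + 2,377 × £3.21 = £73,734.30.
Line 2 (7178.88.37, Ilmark, 2,232 liters, £162,846.72):
Base rate for 7178.88.37 is 13% + £1.11/liter.
Duty = £162,846.72 × 13% + 2,232 × £1.11 = £23,647.59.
Line 3 (2329.80.44, Durmark, 3,336 liters, £765,445.20):
Base rate for 2329.80.44 is 12.5% + £0.31/liter.
Origin Durmark qualifies under the Drenica–Durmark agreement and 2329.80.44 is covered: preferential rate 10% applies instead.
The additional-duty order on 2329.80.44 targets Ilos, not Durmark; it does not apply.
Duty = £765,445.20 × 10% = £76,544.52.
Total = £73,734.30 + £23,647.59 + £76,544.52 = £173,926.41.

£173,926.41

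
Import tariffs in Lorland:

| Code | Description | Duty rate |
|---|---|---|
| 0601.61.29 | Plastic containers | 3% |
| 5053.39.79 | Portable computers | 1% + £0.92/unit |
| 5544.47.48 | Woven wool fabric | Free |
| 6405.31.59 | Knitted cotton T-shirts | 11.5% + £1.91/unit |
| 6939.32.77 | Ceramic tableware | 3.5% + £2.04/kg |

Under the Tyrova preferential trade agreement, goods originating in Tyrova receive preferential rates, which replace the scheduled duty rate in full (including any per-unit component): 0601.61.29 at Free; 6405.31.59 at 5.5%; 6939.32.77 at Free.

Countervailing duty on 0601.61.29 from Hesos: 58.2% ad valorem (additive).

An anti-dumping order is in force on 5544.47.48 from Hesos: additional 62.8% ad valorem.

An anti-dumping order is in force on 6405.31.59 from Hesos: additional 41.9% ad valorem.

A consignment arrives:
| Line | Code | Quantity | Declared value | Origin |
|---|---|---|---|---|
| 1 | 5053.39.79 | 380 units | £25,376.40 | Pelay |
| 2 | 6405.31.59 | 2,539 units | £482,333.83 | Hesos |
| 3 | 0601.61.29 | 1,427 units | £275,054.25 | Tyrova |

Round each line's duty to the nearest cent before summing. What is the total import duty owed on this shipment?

Line 1 (5053.39.79, Pelay, 380 units, £25,376.40):
Base rate for 5053.39.79 is 1% + £0.92/unit.
Duty = £25,376.40 × 1% + 380 × £0.92 = £603.36.
Line 2 (6405.31.59, Hesos, 2,539 units, £482,333.83):
Base rate for 6405.31.59 is 11.5% + £1.91/unit.
6405.31.59 has an FTA preferential rate, but origin Hesos is not Tyrova; base rate stands.
Additional duty on 6405.31.59 from Hesos: +41.9%. Applied ad valorem rate: 11.5% + 41.9% = 53.4%.
Duty = £482,333.83 × 53.4% + 2,539 × £1.91 = £262,415.76.
Line 3 (0601.61.29, Tyrova, 1,427 units, £275,054.25):
Base rate for 0601.61.29 is 3%.
Origin Tyrova qualifies under the Lorland–Tyrova agreement and 0601.61.29 is covered: preferential rate Free applies instead.
The additional-duty order on 0601.61.29 targets Hesos, not Tyrova; it does not apply.
Duty = £275,054.25 × 0% = £0.00.
Total = £603.36 + £262,415.76 + £0.00 = £263,019.12.

£263,019.12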